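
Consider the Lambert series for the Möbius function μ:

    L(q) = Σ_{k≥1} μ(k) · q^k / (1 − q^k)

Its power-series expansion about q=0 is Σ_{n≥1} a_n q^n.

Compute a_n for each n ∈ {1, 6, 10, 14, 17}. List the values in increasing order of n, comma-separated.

n=1: 1·1  μ→[1]=1
q^6  k|6↦μ(k): 1:1 2:-1 3:-1 6:1  a_6=0
q^10  k|10↦μ(k): 1:1 2:-1 5:-1 10:1  a_10=0
d|14:{1,2,7,14}  Σμ=1+(-1)+(-1)+1=0
q^17  k|17↦μ(k): 1:1 17:-1  a_17=0

1, 0, 0, 0, 0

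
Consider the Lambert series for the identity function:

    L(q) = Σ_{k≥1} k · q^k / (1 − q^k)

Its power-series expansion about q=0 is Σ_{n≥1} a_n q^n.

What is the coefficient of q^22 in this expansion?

a_22 = 36

d|22:{22,11,2,1}  Σf=22+11+2+1=36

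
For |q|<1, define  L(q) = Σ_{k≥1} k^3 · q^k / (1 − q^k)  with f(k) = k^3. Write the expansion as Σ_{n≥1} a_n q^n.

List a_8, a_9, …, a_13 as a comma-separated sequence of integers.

q^8  k|8↦f(k): 8:512 4:64 2:8 1:1  a_8=585
n=9: 1·9 3·3 9·1  f→[1+27+729]=757
d|10:{1,2,5,10}  Σf=1+8+125+1000=1134
d|11:{11,1}  Σf=1331+1=1332
[q^12] f(12)=1728,f(6)=216,f(4)=64,f(3)=27,f(2)=8,f(1)=1 ⇒ 2044
d|13:{13,1}  Σf=2197+1=2198

585, 757, 1134, 1332, 2044, 2198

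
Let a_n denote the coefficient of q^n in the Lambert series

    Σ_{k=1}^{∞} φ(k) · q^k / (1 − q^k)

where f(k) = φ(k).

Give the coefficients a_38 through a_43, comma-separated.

d|38:{38,19,2,1}  Σφ=18+18+1+1=38
q^39  k|39↦φ(k): 39:24 13:12 3:2 1:1  a_39=39
d|40:{1,2,4,5,8,10,20,40}  Σφ=1+1+2+4+4+4+8+16=40
d|41:{1,41}  Σφ=1+40=41
n=42: 1·42 2·21 3·14 6·7 7·6 14·3 21·2 42·1  φ→[1+1+2+2+6+6+12+12]=42
q^43  k|43↦φ(k): 43:42 1:1  a_43=43

38, 39, 40, 41, 42, 43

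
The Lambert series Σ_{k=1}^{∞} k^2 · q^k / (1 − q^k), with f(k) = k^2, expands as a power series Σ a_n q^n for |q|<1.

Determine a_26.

q^26  k|26↦f(k): 1:1 2:4 13:169 26:676  a_26=850

a_26 = 850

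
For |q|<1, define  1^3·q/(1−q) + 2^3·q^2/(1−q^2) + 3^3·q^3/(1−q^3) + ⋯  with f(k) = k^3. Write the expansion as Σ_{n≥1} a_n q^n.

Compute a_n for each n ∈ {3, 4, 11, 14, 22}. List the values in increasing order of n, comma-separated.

28, 73, 1332, 3096, 11988

d|3:{3,1}  Σf=27+1=28
q^4  k|4↦f(k): 1:1 2:8 4:64  a_4=73
[q^11] f(11)=1331,f(1)=1 ⇒ 1332
d|14:{1,2,7,14}  Σf=1+8+343+2744=3096
d|22:{1,2,11,22}  Σf=1+8+1331+10648=11988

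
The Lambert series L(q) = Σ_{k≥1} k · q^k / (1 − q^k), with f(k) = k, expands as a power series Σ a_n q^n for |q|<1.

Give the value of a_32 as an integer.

a_32 = 63

d|32:{32,16,8,4,2,1}  Σf=32+16+8+4+2+1=63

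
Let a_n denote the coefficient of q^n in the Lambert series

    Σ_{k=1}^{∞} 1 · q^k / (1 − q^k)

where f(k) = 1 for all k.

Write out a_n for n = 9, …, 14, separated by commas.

[q^9] f(9)=1,f(3)=1,f(1)=1 ⇒ 3
[q^10] f(10)=1,f(5)=1,f(2)=1,f(1)=1 ⇒ 4
q^11  k|11↦f(k): 11:1 1:1  a_11=2
[q^12] f(1)=1,f(2)=1,f(3)=1,f(4)=1,f(6)=1,f(12)=1 ⇒ 6
[q^13] f(1)=1,f(13)=1 ⇒ 2
q^14  k|14↦f(k): 14:1 7:1 2:1 1:1  a_14=4

3, 4, 2, 6, 2, 4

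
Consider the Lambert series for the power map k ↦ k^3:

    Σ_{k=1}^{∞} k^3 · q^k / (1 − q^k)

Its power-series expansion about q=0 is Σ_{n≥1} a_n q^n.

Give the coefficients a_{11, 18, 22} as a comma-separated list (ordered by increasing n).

q^11  k|11↦f(k): 1:1 11:1331  a_11=1332
[q^18] f(1)=1,f(2)=8,f(3)=27,f(6)=216,f(9)=729,f(18)=5832 ⇒ 6813
q^22  k|22↦f(k): 1:1 2:8 11:1331 22:10648  a_22=11988

1332, 6813, 11988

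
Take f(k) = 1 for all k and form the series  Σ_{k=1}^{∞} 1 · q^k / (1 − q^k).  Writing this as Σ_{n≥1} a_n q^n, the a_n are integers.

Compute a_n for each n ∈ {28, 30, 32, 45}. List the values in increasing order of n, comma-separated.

q^28  k|28↦f(k): 1:1 2:1 4:1 7:1 14:1 28:1  a_28=6
q^30  k|30↦f(k): 30:1 15:1 10:1 6:1 5:1 3:1 2:1 1:1  a_30=8
d|32:{32,16,8,4,2,1}  Σf=1+1+1+1+1+1=6
[q^45] f(1)=1,f(3)=1,f(5)=1,f(9)=1,f(15)=1,f(45)=1 ⇒ 6

6, 8, 6, 6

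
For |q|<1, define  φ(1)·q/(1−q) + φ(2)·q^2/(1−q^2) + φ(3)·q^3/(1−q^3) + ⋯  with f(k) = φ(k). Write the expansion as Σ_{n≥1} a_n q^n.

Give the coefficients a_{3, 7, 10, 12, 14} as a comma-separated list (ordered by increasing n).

n=3: 1·3 3·1  φ→[1+2]=3
d|7:{7,1}  Σφ=6+1=7
n=10: 10·1 5·2 2·5 1·10  φ→[4+4+1+1]=10
n=12: 12·1 6·2 4·3 3·4 2·6 1·12  φ→[4+2+2+2+1+1]=12
d|14:{1,2,7,14}  Σφ=1+1+6+6=14

3, 7, 10, 12, 14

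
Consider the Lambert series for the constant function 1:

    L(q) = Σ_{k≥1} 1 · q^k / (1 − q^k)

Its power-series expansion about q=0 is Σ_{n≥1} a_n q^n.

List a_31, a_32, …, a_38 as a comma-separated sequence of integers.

2, 6, 4, 4, 4, 9, 2, 4

d|31:{1,31}  Σf=1+1=2
[q^32] f(1)=1,f(2)=1,f(4)=1,f(8)=1,f(16)=1,f(32)=1 ⇒ 6
[q^33] f(33)=1,f(11)=1,f(3)=1,f(1)=1 ⇒ 4
[q^34] f(1)=1,f(2)=1,f(17)=1,f(34)=1 ⇒ 4
d|35:{1,5,7,35}  Σf=1+1+1+1=4
[q^36] f(36)=1,f(18)=1,f(12)=1,f(9)=1,f(6)=1,f(4)=1,f(3)=1,f(2)=1,f(1)=1 ⇒ 9
[q^37] f(1)=1,f(37)=1 ⇒ 2
q^38  k|38↦f(k): 1:1 2:1 19:1 38:1  a_38=4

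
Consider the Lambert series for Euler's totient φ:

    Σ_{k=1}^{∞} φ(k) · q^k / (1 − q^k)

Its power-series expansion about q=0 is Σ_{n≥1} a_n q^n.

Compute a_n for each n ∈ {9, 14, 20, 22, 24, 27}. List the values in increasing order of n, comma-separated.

q^9  k|9↦φ(k): 9:6 3:2 1:1  a_9=9
[q^14] φ(1)=1,φ(2)=1,φ(7)=6,φ(14)=6 ⇒ 14
d|20:{1,2,4,5,10,20}  Σφ=1+1+2+4+4+8=20
d|22:{1,2,11,22}  Σφ=1+1+10+10=22
q^24  k|24↦φ(k): 24:8 12:4 8:4 6:2 4:2 3:2 2:1 1:1  a_24=24
[q^27] φ(1)=1,φ(3)=2,φ(9)=6,φ(27)=18 ⇒ 27

9, 14, 20, 22, 24, 27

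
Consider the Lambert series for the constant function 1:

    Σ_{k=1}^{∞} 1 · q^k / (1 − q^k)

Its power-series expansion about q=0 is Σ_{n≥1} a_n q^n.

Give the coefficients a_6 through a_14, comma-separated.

4, 2, 4, 3, 4, 2, 6, 2, 4

[q^6] f(1)=1,f(2)=1,f(3)=1,f(6)=1 ⇒ 4
d|7:{1,7}  Σf=1+1=2
[q^8] f(1)=1,f(2)=1,f(4)=1,f(8)=1 ⇒ 4
q^9  k|9↦f(k): 1:1 3:1 9:1  a_9=3
n=10: 1·10 2·5 5·2 10·1  f→[1+1+1+1]=4
[q^11] f(1)=1,f(11)=1 ⇒ 2
n=12: 12·1 6·2 4·3 3·4 2·6 1·12  f→[1+1+1+1+1+1]=6
q^13  k|13↦f(k): 13:1 1:1  a_13=2
[q^14] f(14)=1,f(7)=1,f(2)=1,f(1)=1 ⇒ 4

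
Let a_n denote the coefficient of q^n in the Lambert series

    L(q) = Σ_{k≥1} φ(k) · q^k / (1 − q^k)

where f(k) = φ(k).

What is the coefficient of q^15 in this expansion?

q^15  k|15↦φ(k): 15:8 5:4 3:2 1:1  a_15=15

a_15 = 15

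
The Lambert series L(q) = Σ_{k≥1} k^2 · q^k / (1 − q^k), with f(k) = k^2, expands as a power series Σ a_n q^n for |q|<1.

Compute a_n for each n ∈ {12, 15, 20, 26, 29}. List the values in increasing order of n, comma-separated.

210, 260, 546, 850, 842

d|12:{12,6,4,3,2,1}  Σf=144+36+16+9+4+1=210
[q^15] f(15)=225,f(5)=25,f(3)=9,f(1)=1 ⇒ 260
n=20: 1·20 2·10 4·5 5·4 10·2 20·1  f→[1+4+16+25+100+400]=546
[q^26] f(26)=676,f(13)=169,f(2)=4,f(1)=1 ⇒ 850
[q^29] f(29)=841,f(1)=1 ⇒ 842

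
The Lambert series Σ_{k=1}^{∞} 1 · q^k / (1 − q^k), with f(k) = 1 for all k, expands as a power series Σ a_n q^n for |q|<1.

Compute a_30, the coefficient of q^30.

a_30 = 8

[q^30] f(1)=1,f(2)=1,f(3)=1,f(5)=1,f(6)=1,f(10)=1,f(15)=1,f(30)=1 ⇒ 8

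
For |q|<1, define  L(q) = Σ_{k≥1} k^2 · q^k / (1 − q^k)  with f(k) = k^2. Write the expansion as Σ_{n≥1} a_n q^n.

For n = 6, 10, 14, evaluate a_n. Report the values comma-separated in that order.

n=6: 6·1 3·2 2·3 1·6  f→[36+9+4+1]=50
[q^10] f(1)=1,f(2)=4,f(5)=25,f(10)=100 ⇒ 130
n=14: 1·14 2·7 7·2 14·1  f→[1+4+49+196]=250

50, 130, 250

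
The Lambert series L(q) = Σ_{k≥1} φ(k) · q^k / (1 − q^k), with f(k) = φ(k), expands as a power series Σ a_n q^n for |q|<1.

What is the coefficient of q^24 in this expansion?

q^24  k|24↦φ(k): 24:8 12:4 8:4 6:2 4:2 3:2 2:1 1:1  a_24=24

a_24 = 24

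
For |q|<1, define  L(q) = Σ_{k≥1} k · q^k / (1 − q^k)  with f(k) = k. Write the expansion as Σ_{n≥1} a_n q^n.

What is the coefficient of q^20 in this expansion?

a_20 = 42

[q^20] f(1)=1,f(2)=2,f(4)=4,f(5)=5,f(10)=10,f(20)=20 ⇒ 42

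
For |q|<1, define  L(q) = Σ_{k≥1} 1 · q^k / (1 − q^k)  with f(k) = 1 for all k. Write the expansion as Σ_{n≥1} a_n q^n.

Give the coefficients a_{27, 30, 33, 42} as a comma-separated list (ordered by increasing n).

[q^27] f(27)=1,f(9)=1,f(3)=1,f(1)=1 ⇒ 4
d|30:{1,2,3,5,6,10,15,30}  Σf=1+1+1+1+1+1+1+1=8
n=33: 1·33 3·11 11·3 33·1  f→[1+1+1+1]=4
d|42:{42,21,14,7,6,3,2,1}  Σf=1+1+1+1+1+1+1+1=8

4, 8, 4, 8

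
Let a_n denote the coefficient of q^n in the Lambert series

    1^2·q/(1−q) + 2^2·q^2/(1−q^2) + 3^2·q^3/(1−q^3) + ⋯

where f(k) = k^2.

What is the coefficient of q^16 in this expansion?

d|16:{16,8,4,2,1}  Σf=256+64+16+4+1=341

a_16 = 341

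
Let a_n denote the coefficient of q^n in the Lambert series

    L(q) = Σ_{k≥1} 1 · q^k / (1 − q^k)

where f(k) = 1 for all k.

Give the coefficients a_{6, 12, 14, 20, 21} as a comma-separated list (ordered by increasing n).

[q^6] f(6)=1,f(3)=1,f(2)=1,f(1)=1 ⇒ 4
d|12:{1,2,3,4,6,12}  Σf=1+1+1+1+1+1=6
d|14:{1,2,7,14}  Σf=1+1+1+1=4
q^20  k|20↦f(k): 1:1 2:1 4:1 5:1 10:1 20:1  a_20=6
d|21:{21,7,3,1}  Σf=1+1+1+1=4

4, 6, 4, 6, 4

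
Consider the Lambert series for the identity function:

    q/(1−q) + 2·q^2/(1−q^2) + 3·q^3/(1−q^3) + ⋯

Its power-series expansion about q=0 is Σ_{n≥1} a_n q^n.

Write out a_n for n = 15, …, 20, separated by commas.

24, 31, 18, 39, 20, 42

n=15: 1·15 3·5 5·3 15·1  f→[1+3+5+15]=24
q^16  k|16↦f(k): 16:16 8:8 4:4 2:2 1:1  a_16=31
q^17  k|17↦f(k): 1:1 17:17  a_17=18
n=18: 18·1 9·2 6·3 3·6 2·9 1·18  f→[18+9+6+3+2+1]=39
q^19  k|19↦f(k): 19:19 1:1  a_19=20
[q^20] f(1)=1,f(2)=2,f(4)=4,f(5)=5,f(10)=10,f(20)=20 ⇒ 42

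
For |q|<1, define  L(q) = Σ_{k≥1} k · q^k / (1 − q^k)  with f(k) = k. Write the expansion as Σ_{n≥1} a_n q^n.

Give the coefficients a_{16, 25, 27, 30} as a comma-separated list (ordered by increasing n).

31, 31, 40, 72

d|16:{16,8,4,2,1}  Σf=16+8+4+2+1=31
[q^25] f(1)=1,f(5)=5,f(25)=25 ⇒ 31
q^27  k|27↦f(k): 27:27 9:9 3:3 1:1  a_27=40
d|30:{30,15,10,6,5,3,2,1}  Σf=30+15+10+6+5+3+2+1=72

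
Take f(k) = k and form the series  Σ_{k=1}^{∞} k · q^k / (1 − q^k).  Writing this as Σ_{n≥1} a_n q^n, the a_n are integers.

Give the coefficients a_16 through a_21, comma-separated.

d|16:{16,8,4,2,1}  Σf=16+8+4+2+1=31
n=17: 17·1 1·17  f→[17+1]=18
n=18: 18·1 9·2 6·3 3·6 2·9 1·18  f→[18+9+6+3+2+1]=39
n=19: 1·19 19·1  f→[1+19]=20
d|20:{20,10,5,4,2,1}  Σf=20+10+5+4+2+1=42
d|21:{21,7,3,1}  Σf=21+7+3+1=32

31, 18, 39, 20, 42, 32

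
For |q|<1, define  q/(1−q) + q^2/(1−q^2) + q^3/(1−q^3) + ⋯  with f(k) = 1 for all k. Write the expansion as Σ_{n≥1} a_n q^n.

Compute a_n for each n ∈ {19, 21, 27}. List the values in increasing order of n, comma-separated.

d|19:{1,19}  Σf=1+1=2
q^21  k|21↦f(k): 1:1 3:1 7:1 21:1  a_21=4
n=27: 1·27 3·9 9·3 27·1  f→[1+1+1+1]=4

2, 4, 4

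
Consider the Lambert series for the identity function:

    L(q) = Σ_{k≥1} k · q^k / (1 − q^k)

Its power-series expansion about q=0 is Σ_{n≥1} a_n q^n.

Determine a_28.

q^28  k|28↦f(k): 1:1 2:2 4:4 7:7 14:14 28:28  a_28=56

a_28 = 56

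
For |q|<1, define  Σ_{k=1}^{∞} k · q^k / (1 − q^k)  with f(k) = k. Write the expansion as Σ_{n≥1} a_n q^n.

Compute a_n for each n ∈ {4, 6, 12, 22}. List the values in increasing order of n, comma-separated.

[q^4] f(1)=1,f(2)=2,f(4)=4 ⇒ 7
d|6:{1,2,3,6}  Σf=1+2+3+6=12
d|12:{12,6,4,3,2,1}  Σf=12+6+4+3+2+1=28
n=22: 22·1 11·2 2·11 1·22  f→[22+11+2+1]=36

7, 12, 28, 36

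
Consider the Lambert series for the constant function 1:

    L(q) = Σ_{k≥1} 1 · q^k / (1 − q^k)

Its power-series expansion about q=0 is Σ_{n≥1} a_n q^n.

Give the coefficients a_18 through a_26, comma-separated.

d|18:{18,9,6,3,2,1}  Σf=1+1+1+1+1+1=6
q^19  k|19↦f(k): 1:1 19:1  a_19=2
n=20: 20·1 10·2 5·4 4·5 2·10 1·20  f→[1+1+1+1+1+1]=6
[q^21] f(1)=1,f(3)=1,f(7)=1,f(21)=1 ⇒ 4
d|22:{22,11,2,1}  Σf=1+1+1+1=4
q^23  k|23↦f(k): 1:1 23:1  a_23=2
[q^24] f(24)=1,f(12)=1,f(8)=1,f(6)=1,f(4)=1,f(3)=1,f(2)=1,f(1)=1 ⇒ 8
n=25: 1·25 5·5 25·1  f→[1+1+1]=3
d|26:{26,13,2,1}  Σf=1+1+1+1=4

6, 2, 6, 4, 4, 2, 8, 3, 4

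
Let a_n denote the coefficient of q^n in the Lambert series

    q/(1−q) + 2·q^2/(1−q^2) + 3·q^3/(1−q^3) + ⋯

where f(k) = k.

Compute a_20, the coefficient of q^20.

a_20 = 42

[q^20] f(20)=20,f(10)=10,f(5)=5,f(4)=4,f(2)=2,f(1)=1 ⇒ 42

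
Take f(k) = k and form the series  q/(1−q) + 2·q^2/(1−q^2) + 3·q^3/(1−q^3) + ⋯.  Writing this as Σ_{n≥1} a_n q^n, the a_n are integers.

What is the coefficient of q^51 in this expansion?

a_51 = 72

[q^51] f(1)=1,f(3)=3,f(17)=17,f(51)=51 ⇒ 72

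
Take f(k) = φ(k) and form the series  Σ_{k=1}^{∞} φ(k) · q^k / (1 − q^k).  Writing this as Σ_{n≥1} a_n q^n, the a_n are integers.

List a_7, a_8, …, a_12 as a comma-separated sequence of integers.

n=7: 7·1 1·7  φ→[6+1]=7
[q^8] φ(8)=4,φ(4)=2,φ(2)=1,φ(1)=1 ⇒ 8
d|9:{1,3,9}  Σφ=1+2+6=9
q^10  k|10↦φ(k): 1:1 2:1 5:4 10:4  a_10=10
d|11:{11,1}  Σφ=10+1=11
n=12: 12·1 6·2 4·3 3·4 2·6 1·12  φ→[4+2+2+2+1+1]=12

7, 8, 9, 10, 11, 12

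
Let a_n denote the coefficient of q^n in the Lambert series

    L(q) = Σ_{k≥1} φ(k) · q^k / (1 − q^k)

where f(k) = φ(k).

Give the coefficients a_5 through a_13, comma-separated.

[q^5] φ(5)=4,φ(1)=1 ⇒ 5
q^6  k|6↦φ(k): 6:2 3:2 2:1 1:1  a_6=6
n=7: 1·7 7·1  φ→[1+6]=7
[q^8] φ(1)=1,φ(2)=1,φ(4)=2,φ(8)=4 ⇒ 8
q^9  k|9↦φ(k): 9:6 3:2 1:1  a_9=9
n=10: 10·1 5·2 2·5 1·10  φ→[4+4+1+1]=10
[q^11] φ(1)=1,φ(11)=10 ⇒ 11
q^12  k|12↦φ(k): 1:1 2:1 3:2 4:2 6:2 12:4  a_12=12
d|13:{1,13}  Σφ=1+12=13

5, 6, 7, 8, 9, 10, 11, 12, 13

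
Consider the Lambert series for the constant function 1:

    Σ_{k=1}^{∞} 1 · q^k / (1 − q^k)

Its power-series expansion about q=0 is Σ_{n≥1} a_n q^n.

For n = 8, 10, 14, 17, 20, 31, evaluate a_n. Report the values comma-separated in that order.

q^8  k|8↦f(k): 1:1 2:1 4:1 8:1  a_8=4
q^10  k|10↦f(k): 10:1 5:1 2:1 1:1  a_10=4
d|14:{14,7,2,1}  Σf=1+1+1+1=4
n=17: 1·17 17·1  f→[1+1]=2
d|20:{20,10,5,4,2,1}  Σf=1+1+1+1+1+1=6
q^31  k|31↦f(k): 1:1 31:1  a_31=2

4, 4, 4, 2, 6, 2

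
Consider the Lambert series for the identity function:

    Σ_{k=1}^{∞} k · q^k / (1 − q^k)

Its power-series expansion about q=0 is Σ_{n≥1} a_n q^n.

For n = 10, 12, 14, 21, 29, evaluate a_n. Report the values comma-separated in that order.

18, 28, 24, 32, 30

[q^10] f(1)=1,f(2)=2,f(5)=5,f(10)=10 ⇒ 18
q^12  k|12↦f(k): 12:12 6:6 4:4 3:3 2:2 1:1  a_12=28
[q^14] f(14)=14,f(7)=7,f(2)=2,f(1)=1 ⇒ 24
d|21:{21,7,3,1}  Σf=21+7+3+1=32
d|29:{29,1}  Σf=29+1=30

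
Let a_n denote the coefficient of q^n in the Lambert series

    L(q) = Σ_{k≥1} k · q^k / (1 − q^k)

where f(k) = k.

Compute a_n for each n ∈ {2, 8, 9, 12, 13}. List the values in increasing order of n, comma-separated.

3, 15, 13, 28, 14

[q^2] f(2)=2,f(1)=1 ⇒ 3
d|8:{1,2,4,8}  Σf=1+2+4+8=15
n=9: 1·9 3·3 9·1  f→[1+3+9]=13
[q^12] f(12)=12,f(6)=6,f(4)=4,f(3)=3,f(2)=2,f(1)=1 ⇒ 28
[q^13] f(13)=13,f(1)=1 ⇒ 14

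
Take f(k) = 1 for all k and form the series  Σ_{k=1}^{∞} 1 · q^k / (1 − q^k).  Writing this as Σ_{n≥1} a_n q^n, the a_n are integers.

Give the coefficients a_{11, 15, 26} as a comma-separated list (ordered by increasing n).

2, 4, 4

q^11  k|11↦f(k): 1:1 11:1  a_11=2
q^15  k|15↦f(k): 1:1 3:1 5:1 15:1  a_15=4
q^26  k|26↦f(k): 26:1 13:1 2:1 1:1  a_26=4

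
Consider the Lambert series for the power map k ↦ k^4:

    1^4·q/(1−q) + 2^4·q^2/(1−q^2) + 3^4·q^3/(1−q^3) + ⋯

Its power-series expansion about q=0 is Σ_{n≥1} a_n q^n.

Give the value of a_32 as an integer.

a_32 = 1118481

d|32:{32,16,8,4,2,1}  Σf=1048576+65536+4096+256+16+1=1118481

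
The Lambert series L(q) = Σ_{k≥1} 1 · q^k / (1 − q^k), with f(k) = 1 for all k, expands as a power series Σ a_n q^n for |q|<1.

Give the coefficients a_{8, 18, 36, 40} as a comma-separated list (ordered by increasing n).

d|8:{8,4,2,1}  Σf=1+1+1+1=4
n=18: 18·1 9·2 6·3 3·6 2·9 1·18  f→[1+1+1+1+1+1]=6
n=36: 1·36 2·18 3·12 4·9 6·6 9·4 12·3 18·2 36·1  f→[1+1+1+1+1+1+1+1+1]=9
[q^40] f(1)=1,f(2)=1,f(4)=1,f(5)=1,f(8)=1,f(10)=1,f(20)=1,f(40)=1 ⇒ 8

4, 6, 9, 8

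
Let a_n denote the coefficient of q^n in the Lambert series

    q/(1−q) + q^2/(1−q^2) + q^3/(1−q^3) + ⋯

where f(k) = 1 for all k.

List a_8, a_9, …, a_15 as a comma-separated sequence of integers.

[q^8] f(1)=1,f(2)=1,f(4)=1,f(8)=1 ⇒ 4
[q^9] f(1)=1,f(3)=1,f(9)=1 ⇒ 3
q^10  k|10↦f(k): 10:1 5:1 2:1 1:1  a_10=4
q^11  k|11↦f(k): 1:1 11:1  a_11=2
[q^12] f(12)=1,f(6)=1,f(4)=1,f(3)=1,f(2)=1,f(1)=1 ⇒ 6
q^13  k|13↦f(k): 1:1 13:1  a_13=2
q^14  k|14↦f(k): 1:1 2:1 7:1 14:1  a_14=4
q^15  k|15↦f(k): 1:1 3:1 5:1 15:1  a_15=4

4, 3, 4, 2, 6, 2, 4, 4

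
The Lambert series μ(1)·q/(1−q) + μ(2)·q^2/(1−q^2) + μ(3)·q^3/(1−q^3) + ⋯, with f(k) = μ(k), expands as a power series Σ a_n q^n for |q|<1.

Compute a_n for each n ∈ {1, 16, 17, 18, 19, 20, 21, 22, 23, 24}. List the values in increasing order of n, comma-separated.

[q^1] μ(1)=1 ⇒ 1
n=16: 16·1 8·2 4·4 2·8 1·16  μ→[0+0+0+(-1)+1]=0
q^17  k|17↦μ(k): 17:-1 1:1  a_17=0
[q^18] μ(1)=1,μ(2)=-1,μ(3)=-1,μ(6)=1,μ(9)=0,μ(18)=0 ⇒ 0
n=19: 1·19 19·1  μ→[1+(-1)]=0
[q^20] μ(20)=0,μ(10)=1,μ(5)=-1,μ(4)=0,μ(2)=-1,μ(1)=1 ⇒ 0
d|21:{21,7,3,1}  Σμ=1+(-1)+(-1)+1=0
n=22: 1·22 2·11 11·2 22·1  μ→[1+(-1)+(-1)+1]=0
n=23: 1·23 23·1  μ→[1+(-1)]=0
n=24: 24·1 12·2 8·3 6·4 4·6 3·8 2·12 1·24  μ→[0+0+0+1+0+(-1)+(-1)+1]=0

1, 0, 0, 0, 0, 0, 0, 0, 0, 0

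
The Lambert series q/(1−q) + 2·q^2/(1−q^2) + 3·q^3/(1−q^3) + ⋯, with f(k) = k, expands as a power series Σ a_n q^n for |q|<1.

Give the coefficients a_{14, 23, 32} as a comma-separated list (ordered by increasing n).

q^14  k|14↦f(k): 1:1 2:2 7:7 14:14  a_14=24
n=23: 1·23 23·1  f→[1+23]=24
[q^32] f(32)=32,f(16)=16,f(8)=8,f(4)=4,f(2)=2,f(1)=1 ⇒ 63

24, 24, 63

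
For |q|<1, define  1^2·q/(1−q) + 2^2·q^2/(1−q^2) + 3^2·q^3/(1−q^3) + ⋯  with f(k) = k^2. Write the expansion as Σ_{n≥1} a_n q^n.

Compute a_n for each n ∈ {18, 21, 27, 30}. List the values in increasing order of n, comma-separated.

455, 500, 820, 1300

d|18:{18,9,6,3,2,1}  Σf=324+81+36+9+4+1=455
[q^21] f(21)=441,f(7)=49,f(3)=9,f(1)=1 ⇒ 500
n=27: 27·1 9·3 3·9 1·27  f→[729+81+9+1]=820
q^30  k|30↦f(k): 30:900 15:225 10:100 6:36 5:25 3:9 2:4 1:1  a_30=1300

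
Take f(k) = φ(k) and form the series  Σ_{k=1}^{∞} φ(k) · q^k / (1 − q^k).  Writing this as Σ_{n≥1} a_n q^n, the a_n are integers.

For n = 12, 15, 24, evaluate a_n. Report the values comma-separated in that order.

[q^12] φ(1)=1,φ(2)=1,φ(3)=2,φ(4)=2,φ(6)=2,φ(12)=4 ⇒ 12
q^15  k|15↦φ(k): 1:1 3:2 5:4 15:8  a_15=15
q^24  k|24↦φ(k): 24:8 12:4 8:4 6:2 4:2 3:2 2:1 1:1  a_24=24

12, 15, 24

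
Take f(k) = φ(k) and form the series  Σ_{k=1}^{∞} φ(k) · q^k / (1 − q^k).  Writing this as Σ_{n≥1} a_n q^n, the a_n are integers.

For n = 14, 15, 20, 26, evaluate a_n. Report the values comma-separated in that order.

q^14  k|14↦φ(k): 1:1 2:1 7:6 14:6  a_14=14
n=15: 1·15 3·5 5·3 15·1  φ→[1+2+4+8]=15
[q^20] φ(20)=8,φ(10)=4,φ(5)=4,φ(4)=2,φ(2)=1,φ(1)=1 ⇒ 20
n=26: 1·26 2·13 13·2 26·1  φ→[1+1+12+12]=26

14, 15, 20, 26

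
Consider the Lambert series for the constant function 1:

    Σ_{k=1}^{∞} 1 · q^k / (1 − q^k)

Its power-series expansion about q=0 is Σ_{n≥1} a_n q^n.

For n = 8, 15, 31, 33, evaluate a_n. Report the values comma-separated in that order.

n=8: 8·1 4·2 2·4 1·8  f→[1+1+1+1]=4
q^15  k|15↦f(k): 1:1 3:1 5:1 15:1  a_15=4
[q^31] f(1)=1,f(31)=1 ⇒ 2
[q^33] f(1)=1,f(3)=1,f(11)=1,f(33)=1 ⇒ 4

4, 4, 2, 4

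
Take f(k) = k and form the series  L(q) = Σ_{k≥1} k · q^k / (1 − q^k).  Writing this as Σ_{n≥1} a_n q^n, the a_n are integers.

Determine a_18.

a_18 = 39

n=18: 18·1 9·2 6·3 3·6 2·9 1·18  f→[18+9+6+3+2+1]=39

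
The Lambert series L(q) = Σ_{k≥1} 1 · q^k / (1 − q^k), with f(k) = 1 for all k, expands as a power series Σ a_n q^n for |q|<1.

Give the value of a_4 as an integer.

a_4 = 3

q^4  k|4↦f(k): 1:1 2:1 4:1  a_4=3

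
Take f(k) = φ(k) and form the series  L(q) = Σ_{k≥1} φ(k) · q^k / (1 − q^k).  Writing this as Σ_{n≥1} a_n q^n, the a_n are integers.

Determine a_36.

[q^36] φ(36)=12,φ(18)=6,φ(12)=4,φ(9)=6,φ(6)=2,φ(4)=2,φ(3)=2,φ(2)=1,φ(1)=1 ⇒ 36

a_36 = 36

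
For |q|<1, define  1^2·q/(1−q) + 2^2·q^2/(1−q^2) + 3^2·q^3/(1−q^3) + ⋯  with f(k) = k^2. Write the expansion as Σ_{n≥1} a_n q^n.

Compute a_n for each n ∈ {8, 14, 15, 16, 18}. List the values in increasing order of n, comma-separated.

[q^8] f(1)=1,f(2)=4,f(4)=16,f(8)=64 ⇒ 85
q^14  k|14↦f(k): 14:196 7:49 2:4 1:1  a_14=250
[q^15] f(15)=225,f(5)=25,f(3)=9,f(1)=1 ⇒ 260
q^16  k|16↦f(k): 1:1 2:4 4:16 8:64 16:256  a_16=341
q^18  k|18↦f(k): 18:324 9:81 6:36 3:9 2:4 1:1  a_18=455

85, 250, 260, 341, 455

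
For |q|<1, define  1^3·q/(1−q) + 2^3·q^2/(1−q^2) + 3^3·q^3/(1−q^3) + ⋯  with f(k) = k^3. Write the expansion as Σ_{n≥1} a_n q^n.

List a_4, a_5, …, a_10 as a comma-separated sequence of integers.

[q^4] f(4)=64,f(2)=8,f(1)=1 ⇒ 73
q^5  k|5↦f(k): 1:1 5:125  a_5=126
d|6:{1,2,3,6}  Σf=1+8+27+216=252
n=7: 7·1 1·7  f→[343+1]=344
d|8:{8,4,2,1}  Σf=512+64+8+1=585
n=9: 1·9 3·3 9·1  f→[1+27+729]=757
n=10: 10·1 5·2 2·5 1·10  f→[1000+125+8+1]=1134

73, 126, 252, 344, 585, 757, 1134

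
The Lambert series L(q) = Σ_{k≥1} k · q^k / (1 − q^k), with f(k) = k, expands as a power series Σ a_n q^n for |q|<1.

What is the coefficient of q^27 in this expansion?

n=27: 27·1 9·3 3·9 1·27  f→[27+9+3+1]=40

a_27 = 40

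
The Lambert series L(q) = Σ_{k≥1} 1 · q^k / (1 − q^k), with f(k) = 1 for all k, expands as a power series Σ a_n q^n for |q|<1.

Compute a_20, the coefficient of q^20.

a_20 = 6

d|20:{1,2,4,5,10,20}  Σf=1+1+1+1+1+1=6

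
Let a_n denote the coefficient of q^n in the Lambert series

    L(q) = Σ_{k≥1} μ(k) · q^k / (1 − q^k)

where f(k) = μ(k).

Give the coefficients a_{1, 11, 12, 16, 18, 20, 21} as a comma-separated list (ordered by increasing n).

1, 0, 0, 0, 0, 0, 0

q^1  k|1↦μ(k): 1:1  a_1=1
d|11:{11,1}  Σμ=(-1)+1=0
d|12:{1,2,3,4,6,12}  Σμ=1+(-1)+(-1)+0+1+0=0
d|16:{1,2,4,8,16}  Σμ=1+(-1)+0+0+0=0
q^18  k|18↦μ(k): 1:1 2:-1 3:-1 6:1 9:0 18:0  a_18=0
n=20: 1·20 2·10 4·5 5·4 10·2 20·1  μ→[1+(-1)+0+(-1)+1+0]=0
q^21  k|21↦μ(k): 21:1 7:-1 3:-1 1:1  a_21=0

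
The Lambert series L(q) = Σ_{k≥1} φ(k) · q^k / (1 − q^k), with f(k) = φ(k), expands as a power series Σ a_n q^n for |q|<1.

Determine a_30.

[q^30] φ(30)=8,φ(15)=8,φ(10)=4,φ(6)=2,φ(5)=4,φ(3)=2,φ(2)=1,φ(1)=1 ⇒ 30

a_30 = 30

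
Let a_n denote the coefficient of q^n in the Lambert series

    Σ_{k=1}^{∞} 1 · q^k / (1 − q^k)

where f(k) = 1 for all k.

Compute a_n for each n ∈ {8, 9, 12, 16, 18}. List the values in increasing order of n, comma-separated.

4, 3, 6, 5, 6

d|8:{8,4,2,1}  Σf=1+1+1+1=4
d|9:{1,3,9}  Σf=1+1+1=3
d|12:{1,2,3,4,6,12}  Σf=1+1+1+1+1+1=6
[q^16] f(1)=1,f(2)=1,f(4)=1,f(8)=1,f(16)=1 ⇒ 5
q^18  k|18↦f(k): 18:1 9:1 6:1 3:1 2:1 1:1  a_18=6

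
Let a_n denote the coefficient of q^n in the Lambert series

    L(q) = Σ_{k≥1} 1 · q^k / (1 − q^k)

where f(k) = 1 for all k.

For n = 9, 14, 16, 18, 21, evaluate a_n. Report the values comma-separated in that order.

3, 4, 5, 6, 4

d|9:{9,3,1}  Σf=1+1+1=3
[q^14] f(14)=1,f(7)=1,f(2)=1,f(1)=1 ⇒ 4
q^16  k|16↦f(k): 1:1 2:1 4:1 8:1 16:1  a_16=5
d|18:{18,9,6,3,2,1}  Σf=1+1+1+1+1+1=6
n=21: 1·21 3·7 7·3 21·1  f→[1+1+1+1]=4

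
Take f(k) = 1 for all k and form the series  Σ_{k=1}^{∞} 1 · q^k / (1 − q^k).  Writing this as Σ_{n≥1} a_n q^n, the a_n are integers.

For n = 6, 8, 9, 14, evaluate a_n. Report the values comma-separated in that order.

n=6: 1·6 2·3 3·2 6·1  f→[1+1+1+1]=4
q^8  k|8↦f(k): 8:1 4:1 2:1 1:1  a_8=4
n=9: 9·1 3·3 1·9  f→[1+1+1]=3
d|14:{14,7,2,1}  Σf=1+1+1+1=4

4, 4, 3, 4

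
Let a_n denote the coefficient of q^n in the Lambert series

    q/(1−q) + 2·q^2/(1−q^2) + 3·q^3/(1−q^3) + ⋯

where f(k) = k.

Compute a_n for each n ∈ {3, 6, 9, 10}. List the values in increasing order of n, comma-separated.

4, 12, 13, 18

d|3:{1,3}  Σf=1+3=4
n=6: 6·1 3·2 2·3 1·6  f→[6+3+2+1]=12
d|9:{9,3,1}  Σf=9+3+1=13
d|10:{10,5,2,1}  Σf=10+5+2+1=18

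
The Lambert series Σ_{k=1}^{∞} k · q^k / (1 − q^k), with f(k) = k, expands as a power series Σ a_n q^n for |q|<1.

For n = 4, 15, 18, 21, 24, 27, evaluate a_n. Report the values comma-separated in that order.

[q^4] f(1)=1,f(2)=2,f(4)=4 ⇒ 7
q^15  k|15↦f(k): 15:15 5:5 3:3 1:1  a_15=24
q^18  k|18↦f(k): 1:1 2:2 3:3 6:6 9:9 18:18  a_18=39
q^21  k|21↦f(k): 21:21 7:7 3:3 1:1  a_21=32
n=24: 24·1 12·2 8·3 6·4 4·6 3·8 2·12 1·24  f→[24+12+8+6+4+3+2+1]=60
d|27:{1,3,9,27}  Σf=1+3+9+27=40

7, 24, 39, 32, 60, 40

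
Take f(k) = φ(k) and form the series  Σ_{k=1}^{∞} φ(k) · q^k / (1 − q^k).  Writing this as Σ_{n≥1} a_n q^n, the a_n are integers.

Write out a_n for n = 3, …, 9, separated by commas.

d|3:{1,3}  Σφ=1+2=3
n=4: 1·4 2·2 4·1  φ→[1+1+2]=4
n=5: 1·5 5·1  φ→[1+4]=5
q^6  k|6↦φ(k): 1:1 2:1 3:2 6:2  a_6=6
q^7  k|7↦φ(k): 7:6 1:1  a_7=7
n=8: 8·1 4·2 2·4 1·8  φ→[4+2+1+1]=8
n=9: 1·9 3·3 9·1  φ→[1+2+6]=9

3, 4, 5, 6, 7, 8, 9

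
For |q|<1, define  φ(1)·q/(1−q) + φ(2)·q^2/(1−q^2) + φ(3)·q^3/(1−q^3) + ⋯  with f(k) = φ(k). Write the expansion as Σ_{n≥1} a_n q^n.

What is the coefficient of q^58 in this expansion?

d|58:{58,29,2,1}  Σφ=28+28+1+1=58

a_58 = 58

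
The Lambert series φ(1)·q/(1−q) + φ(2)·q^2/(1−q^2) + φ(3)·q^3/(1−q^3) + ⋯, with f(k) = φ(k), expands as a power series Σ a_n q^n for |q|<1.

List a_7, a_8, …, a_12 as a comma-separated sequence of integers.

q^7  k|7↦φ(k): 1:1 7:6  a_7=7
d|8:{1,2,4,8}  Σφ=1+1+2+4=8
n=9: 1·9 3·3 9·1  φ→[1+2+6]=9
n=10: 10·1 5·2 2·5 1·10  φ→[4+4+1+1]=10
d|11:{1,11}  Σφ=1+10=11
d|12:{12,6,4,3,2,1}  Σφ=4+2+2+2+1+1=12

7, 8, 9, 10, 11, 12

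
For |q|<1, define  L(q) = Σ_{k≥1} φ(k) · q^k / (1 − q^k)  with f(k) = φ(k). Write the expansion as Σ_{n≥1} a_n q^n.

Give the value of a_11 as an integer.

d|11:{11,1}  Σφ=10+1=11

a_11 = 11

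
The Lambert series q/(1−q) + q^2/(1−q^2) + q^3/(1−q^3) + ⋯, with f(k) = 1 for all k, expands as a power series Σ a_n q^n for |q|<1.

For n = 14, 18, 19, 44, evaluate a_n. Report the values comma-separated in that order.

d|14:{14,7,2,1}  Σf=1+1+1+1=4
n=18: 1·18 2·9 3·6 6·3 9·2 18·1  f→[1+1+1+1+1+1]=6
d|19:{19,1}  Σf=1+1=2
n=44: 44·1 22·2 11·4 4·11 2·22 1·44  f→[1+1+1+1+1+1]=6

4, 6, 2, 6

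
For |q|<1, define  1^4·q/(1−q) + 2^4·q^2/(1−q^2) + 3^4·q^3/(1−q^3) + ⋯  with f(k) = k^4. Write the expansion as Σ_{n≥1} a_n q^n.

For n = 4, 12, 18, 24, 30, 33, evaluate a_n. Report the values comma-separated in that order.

273, 22386, 112931, 358258, 872644, 1200644

q^4  k|4↦f(k): 1:1 2:16 4:256  a_4=273
q^12  k|12↦f(k): 1:1 2:16 3:81 4:256 6:1296 12:20736  a_12=22386
[q^18] f(1)=1,f(2)=16,f(3)=81,f(6)=1296,f(9)=6561,f(18)=104976 ⇒ 112931
d|24:{24,12,8,6,4,3,2,1}  Σf=331776+20736+4096+1296+256+81+16+1=358258
d|30:{30,15,10,6,5,3,2,1}  Σf=810000+50625+10000+1296+625+81+16+1=872644
d|33:{1,3,11,33}  Σf=1+81+14641+1185921=1200644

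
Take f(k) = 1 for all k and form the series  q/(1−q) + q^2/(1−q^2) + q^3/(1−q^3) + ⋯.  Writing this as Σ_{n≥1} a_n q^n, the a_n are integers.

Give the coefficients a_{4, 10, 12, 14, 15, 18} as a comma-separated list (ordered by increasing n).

n=4: 1·4 2·2 4·1  f→[1+1+1]=3
d|10:{1,2,5,10}  Σf=1+1+1+1=4
[q^12] f(12)=1,f(6)=1,f(4)=1,f(3)=1,f(2)=1,f(1)=1 ⇒ 6
q^14  k|14↦f(k): 14:1 7:1 2:1 1:1  a_14=4
n=15: 1·15 3·5 5·3 15·1  f→[1+1+1+1]=4
[q^18] f(18)=1,f(9)=1,f(6)=1,f(3)=1,f(2)=1,f(1)=1 ⇒ 6

3, 4, 6, 4, 4, 6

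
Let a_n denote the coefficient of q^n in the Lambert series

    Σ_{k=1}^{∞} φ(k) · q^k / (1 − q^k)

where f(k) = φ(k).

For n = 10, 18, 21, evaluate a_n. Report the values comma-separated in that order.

q^10  k|10↦φ(k): 1:1 2:1 5:4 10:4  a_10=10
d|18:{1,2,3,6,9,18}  Σφ=1+1+2+2+6+6=18
[q^21] φ(1)=1,φ(3)=2,φ(7)=6,φ(21)=12 ⇒ 21

10, 18, 21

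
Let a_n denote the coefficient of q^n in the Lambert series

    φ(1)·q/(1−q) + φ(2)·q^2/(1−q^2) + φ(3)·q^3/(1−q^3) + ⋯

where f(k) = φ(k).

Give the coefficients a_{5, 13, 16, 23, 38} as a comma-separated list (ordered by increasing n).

[q^5] φ(5)=4,φ(1)=1 ⇒ 5
n=13: 13·1 1·13  φ→[12+1]=13
d|16:{16,8,4,2,1}  Σφ=8+4+2+1+1=16
n=23: 23·1 1·23  φ→[22+1]=23
n=38: 38·1 19·2 2·19 1·38  φ→[18+18+1+1]=38

5, 13, 16, 23, 38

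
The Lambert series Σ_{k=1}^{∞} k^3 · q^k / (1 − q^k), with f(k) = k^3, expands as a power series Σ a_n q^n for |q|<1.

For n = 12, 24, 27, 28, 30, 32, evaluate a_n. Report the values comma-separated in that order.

[q^12] f(12)=1728,f(6)=216,f(4)=64,f(3)=27,f(2)=8,f(1)=1 ⇒ 2044
d|24:{24,12,8,6,4,3,2,1}  Σf=13824+1728+512+216+64+27+8+1=16380
q^27  k|27↦f(k): 1:1 3:27 9:729 27:19683  a_27=20440
[q^28] f(28)=21952,f(14)=2744,f(7)=343,f(4)=64,f(2)=8,f(1)=1 ⇒ 25112
n=30: 30·1 15·2 10·3 6·5 5·6 3·10 2·15 1·30  f→[27000+3375+1000+216+125+27+8+1]=31752
[q^32] f(32)=32768,f(16)=4096,f(8)=512,f(4)=64,f(2)=8,f(1)=1 ⇒ 37449

2044, 16380, 20440, 25112, 31752, 37449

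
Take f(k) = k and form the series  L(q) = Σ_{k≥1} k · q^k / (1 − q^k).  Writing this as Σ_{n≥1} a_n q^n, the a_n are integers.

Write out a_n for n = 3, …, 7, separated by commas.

4, 7, 6, 12, 8

n=3: 1·3 3·1  f→[1+3]=4
d|4:{4,2,1}  Σf=4+2+1=7
q^5  k|5↦f(k): 5:5 1:1  a_5=6
q^6  k|6↦f(k): 1:1 2:2 3:3 6:6  a_6=12
d|7:{7,1}  Σf=7+1=8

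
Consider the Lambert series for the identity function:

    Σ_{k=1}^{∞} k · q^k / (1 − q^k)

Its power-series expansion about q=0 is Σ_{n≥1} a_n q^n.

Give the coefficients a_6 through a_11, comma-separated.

[q^6] f(6)=6,f(3)=3,f(2)=2,f(1)=1 ⇒ 12
n=7: 1·7 7·1  f→[1+7]=8
n=8: 8·1 4·2 2·4 1·8  f→[8+4+2+1]=15
[q^9] f(1)=1,f(3)=3,f(9)=9 ⇒ 13
n=10: 1·10 2·5 5·2 10·1  f→[1+2+5+10]=18
q^11  k|11↦f(k): 1:1 11:11  a_11=12

12, 8, 15, 13, 18, 12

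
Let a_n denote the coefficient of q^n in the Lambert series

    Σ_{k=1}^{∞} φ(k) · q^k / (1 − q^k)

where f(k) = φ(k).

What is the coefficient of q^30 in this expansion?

n=30: 30·1 15·2 10·3 6·5 5·6 3·10 2·15 1·30  φ→[8+8+4+2+4+2+1+1]=30

a_30 = 30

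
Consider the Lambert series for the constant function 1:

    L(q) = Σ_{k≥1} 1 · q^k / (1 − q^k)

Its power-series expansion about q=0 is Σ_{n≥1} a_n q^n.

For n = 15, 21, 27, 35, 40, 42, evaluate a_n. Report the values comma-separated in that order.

d|15:{15,5,3,1}  Σf=1+1+1+1=4
d|21:{1,3,7,21}  Σf=1+1+1+1=4
d|27:{1,3,9,27}  Σf=1+1+1+1=4
d|35:{35,7,5,1}  Σf=1+1+1+1=4
n=40: 1·40 2·20 4·10 5·8 8·5 10·4 20·2 40·1  f→[1+1+1+1+1+1+1+1]=8
q^42  k|42↦f(k): 42:1 21:1 14:1 7:1 6:1 3:1 2:1 1:1  a_42=8

4, 4, 4, 4, 8, 8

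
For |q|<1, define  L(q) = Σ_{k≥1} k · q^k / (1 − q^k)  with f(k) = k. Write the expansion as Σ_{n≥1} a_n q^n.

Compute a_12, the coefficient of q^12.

a_12 = 28

d|12:{12,6,4,3,2,1}  Σf=12+6+4+3+2+1=28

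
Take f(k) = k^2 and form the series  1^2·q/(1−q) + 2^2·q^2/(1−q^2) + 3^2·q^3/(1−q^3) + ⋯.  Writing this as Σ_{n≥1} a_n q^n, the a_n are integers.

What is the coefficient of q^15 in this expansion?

[q^15] f(15)=225,f(5)=25,f(3)=9,f(1)=1 ⇒ 260

a_15 = 260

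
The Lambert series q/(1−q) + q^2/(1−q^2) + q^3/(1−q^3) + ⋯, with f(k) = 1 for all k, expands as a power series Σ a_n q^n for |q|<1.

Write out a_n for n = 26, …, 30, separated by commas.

[q^26] f(26)=1,f(13)=1,f(2)=1,f(1)=1 ⇒ 4
d|27:{27,9,3,1}  Σf=1+1+1+1=4
[q^28] f(1)=1,f(2)=1,f(4)=1,f(7)=1,f(14)=1,f(28)=1 ⇒ 6
[q^29] f(1)=1,f(29)=1 ⇒ 2
q^30  k|30↦f(k): 1:1 2:1 3:1 5:1 6:1 10:1 15:1 30:1  a_30=8

4, 4, 6, 2, 8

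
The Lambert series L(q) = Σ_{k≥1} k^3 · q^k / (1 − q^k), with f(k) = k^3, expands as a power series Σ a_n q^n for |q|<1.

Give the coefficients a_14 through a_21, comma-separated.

n=14: 14·1 7·2 2·7 1·14  f→[2744+343+8+1]=3096
d|15:{15,5,3,1}  Σf=3375+125+27+1=3528
d|16:{1,2,4,8,16}  Σf=1+8+64+512+4096=4681
n=17: 17·1 1·17  f→[4913+1]=4914
[q^18] f(18)=5832,f(9)=729,f(6)=216,f(3)=27,f(2)=8,f(1)=1 ⇒ 6813
n=19: 1·19 19·1  f→[1+6859]=6860
n=20: 20·1 10·2 5·4 4·5 2·10 1·20  f→[8000+1000+125+64+8+1]=9198
n=21: 21·1 7·3 3·7 1·21  f→[9261+343+27+1]=9632

3096, 3528, 4681, 4914, 6813, 6860, 9198, 9632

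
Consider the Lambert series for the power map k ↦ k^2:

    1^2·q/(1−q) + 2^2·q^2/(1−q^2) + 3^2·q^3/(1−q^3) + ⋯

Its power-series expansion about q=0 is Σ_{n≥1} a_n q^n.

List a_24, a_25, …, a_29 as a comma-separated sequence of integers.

q^24  k|24↦f(k): 1:1 2:4 3:9 4:16 6:36 8:64 12:144 24:576  a_24=850
[q^25] f(1)=1,f(5)=25,f(25)=625 ⇒ 651
d|26:{26,13,2,1}  Σf=676+169+4+1=850
d|27:{27,9,3,1}  Σf=729+81+9+1=820
q^28  k|28↦f(k): 28:784 14:196 7:49 4:16 2:4 1:1  a_28=1050
d|29:{1,29}  Σf=1+841=842

850, 651, 850, 820, 1050, 842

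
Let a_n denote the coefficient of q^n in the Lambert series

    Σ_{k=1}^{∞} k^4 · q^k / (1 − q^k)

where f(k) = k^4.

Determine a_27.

a_27 = 538084

q^27  k|27↦f(k): 1:1 3:81 9:6561 27:531441  a_27=538084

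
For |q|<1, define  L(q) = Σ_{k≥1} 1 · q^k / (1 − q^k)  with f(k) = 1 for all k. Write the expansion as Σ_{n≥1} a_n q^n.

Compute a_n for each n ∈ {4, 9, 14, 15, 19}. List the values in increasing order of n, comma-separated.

3, 3, 4, 4, 2

d|4:{4,2,1}  Σf=1+1+1=3
q^9  k|9↦f(k): 1:1 3:1 9:1  a_9=3
d|14:{14,7,2,1}  Σf=1+1+1+1=4
q^15  k|15↦f(k): 15:1 5:1 3:1 1:1  a_15=4
[q^19] f(1)=1,f(19)=1 ⇒ 2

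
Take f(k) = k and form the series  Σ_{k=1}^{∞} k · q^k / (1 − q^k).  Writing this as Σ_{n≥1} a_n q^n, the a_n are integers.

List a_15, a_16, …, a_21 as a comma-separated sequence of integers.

24, 31, 18, 39, 20, 42, 32

[q^15] f(15)=15,f(5)=5,f(3)=3,f(1)=1 ⇒ 24
[q^16] f(1)=1,f(2)=2,f(4)=4,f(8)=8,f(16)=16 ⇒ 31
[q^17] f(1)=1,f(17)=17 ⇒ 18
q^18  k|18↦f(k): 1:1 2:2 3:3 6:6 9:9 18:18  a_18=39
q^19  k|19↦f(k): 1:1 19:19  a_19=20
n=20: 1·20 2·10 4·5 5·4 10·2 20·1  f→[1+2+4+5+10+20]=42
n=21: 1·21 3·7 7·3 21·1  f→[1+3+7+21]=32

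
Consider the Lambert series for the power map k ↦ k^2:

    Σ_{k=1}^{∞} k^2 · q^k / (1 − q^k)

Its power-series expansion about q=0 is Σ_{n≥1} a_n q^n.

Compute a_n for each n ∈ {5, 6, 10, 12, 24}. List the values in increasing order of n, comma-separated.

q^5  k|5↦f(k): 5:25 1:1  a_5=26
q^6  k|6↦f(k): 6:36 3:9 2:4 1:1  a_6=50
[q^10] f(10)=100,f(5)=25,f(2)=4,f(1)=1 ⇒ 130
d|12:{1,2,3,4,6,12}  Σf=1+4+9+16+36+144=210
d|24:{24,12,8,6,4,3,2,1}  Σf=576+144+64+36+16+9+4+1=850

26, 50, 130, 210, 850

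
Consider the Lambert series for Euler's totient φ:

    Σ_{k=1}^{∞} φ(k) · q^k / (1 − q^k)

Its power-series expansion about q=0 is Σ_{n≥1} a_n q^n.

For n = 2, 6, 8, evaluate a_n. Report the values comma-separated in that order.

[q^2] φ(2)=1,φ(1)=1 ⇒ 2
d|6:{6,3,2,1}  Σφ=2+2+1+1=6
n=8: 8·1 4·2 2·4 1·8  φ→[4+2+1+1]=8

2, 6, 8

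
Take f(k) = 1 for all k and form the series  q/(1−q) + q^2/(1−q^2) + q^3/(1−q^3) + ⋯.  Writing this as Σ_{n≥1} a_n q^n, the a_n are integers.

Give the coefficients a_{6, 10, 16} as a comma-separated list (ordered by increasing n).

4, 4, 5

q^6  k|6↦f(k): 6:1 3:1 2:1 1:1  a_6=4
d|10:{10,5,2,1}  Σf=1+1+1+1=4
q^16  k|16↦f(k): 16:1 8:1 4:1 2:1 1:1  a_16=5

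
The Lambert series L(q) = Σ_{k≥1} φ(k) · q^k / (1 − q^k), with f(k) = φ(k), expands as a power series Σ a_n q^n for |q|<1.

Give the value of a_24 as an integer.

[q^24] φ(1)=1,φ(2)=1,φ(3)=2,φ(4)=2,φ(6)=2,φ(8)=4,φ(12)=4,φ(24)=8 ⇒ 24

a_24 = 24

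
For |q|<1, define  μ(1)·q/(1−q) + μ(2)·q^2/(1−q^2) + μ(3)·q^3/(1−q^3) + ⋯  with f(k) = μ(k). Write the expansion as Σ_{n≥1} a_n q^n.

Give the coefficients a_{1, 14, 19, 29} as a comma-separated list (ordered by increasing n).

1, 0, 0, 0

d|1:{1}  Σμ=1=1
n=14: 14·1 7·2 2·7 1·14  μ→[1+(-1)+(-1)+1]=0
d|19:{1,19}  Σμ=1+(-1)=0
[q^29] μ(29)=-1,μ(1)=1 ⇒ 0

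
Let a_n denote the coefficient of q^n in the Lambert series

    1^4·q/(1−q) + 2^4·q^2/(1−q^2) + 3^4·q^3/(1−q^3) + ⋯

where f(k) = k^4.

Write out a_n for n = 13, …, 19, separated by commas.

[q^13] f(13)=28561,f(1)=1 ⇒ 28562
[q^14] f(1)=1,f(2)=16,f(7)=2401,f(14)=38416 ⇒ 40834
n=15: 15·1 5·3 3·5 1·15  f→[50625+625+81+1]=51332
[q^16] f(16)=65536,f(8)=4096,f(4)=256,f(2)=16,f(1)=1 ⇒ 69905
[q^17] f(1)=1,f(17)=83521 ⇒ 83522
n=18: 1·18 2·9 3·6 6·3 9·2 18·1  f→[1+16+81+1296+6561+104976]=112931
q^19  k|19↦f(k): 19:130321 1:1  a_19=130322

28562, 40834, 51332, 69905, 83522, 112931, 130322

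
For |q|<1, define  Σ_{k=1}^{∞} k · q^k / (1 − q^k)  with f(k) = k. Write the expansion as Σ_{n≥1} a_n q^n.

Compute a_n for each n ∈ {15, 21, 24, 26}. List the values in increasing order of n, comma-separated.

d|15:{1,3,5,15}  Σf=1+3+5+15=24
q^21  k|21↦f(k): 21:21 7:7 3:3 1:1  a_21=32
[q^24] f(24)=24,f(12)=12,f(8)=8,f(6)=6,f(4)=4,f(3)=3,f(2)=2,f(1)=1 ⇒ 60
q^26  k|26↦f(k): 26:26 13:13 2:2 1:1  a_26=42

24, 32, 60, 42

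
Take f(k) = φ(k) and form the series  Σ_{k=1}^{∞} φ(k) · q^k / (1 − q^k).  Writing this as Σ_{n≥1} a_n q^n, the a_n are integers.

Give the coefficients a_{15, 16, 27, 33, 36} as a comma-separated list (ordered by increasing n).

d|15:{15,5,3,1}  Σφ=8+4+2+1=15
q^16  k|16↦φ(k): 1:1 2:1 4:2 8:4 16:8  a_16=16
q^27  k|27↦φ(k): 1:1 3:2 9:6 27:18  a_27=27
d|33:{33,11,3,1}  Σφ=20+10+2+1=33
d|36:{36,18,12,9,6,4,3,2,1}  Σφ=12+6+4+6+2+2+2+1+1=36

15, 16, 27, 33, 36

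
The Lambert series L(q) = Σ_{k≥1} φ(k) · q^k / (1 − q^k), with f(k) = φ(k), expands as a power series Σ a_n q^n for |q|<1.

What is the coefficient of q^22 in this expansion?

q^22  k|22↦φ(k): 1:1 2:1 11:10 22:10  a_22=22

a_22 = 22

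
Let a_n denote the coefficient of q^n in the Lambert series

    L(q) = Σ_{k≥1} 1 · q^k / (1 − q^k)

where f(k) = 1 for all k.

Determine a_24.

a_24 = 8

n=24: 24·1 12·2 8·3 6·4 4·6 3·8 2·12 1·24  f→[1+1+1+1+1+1+1+1]=8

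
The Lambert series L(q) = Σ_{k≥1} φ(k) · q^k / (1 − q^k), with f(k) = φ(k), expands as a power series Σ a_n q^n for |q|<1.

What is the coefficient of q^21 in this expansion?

d|21:{1,3,7,21}  Σφ=1+2+6+12=21

a_21 = 21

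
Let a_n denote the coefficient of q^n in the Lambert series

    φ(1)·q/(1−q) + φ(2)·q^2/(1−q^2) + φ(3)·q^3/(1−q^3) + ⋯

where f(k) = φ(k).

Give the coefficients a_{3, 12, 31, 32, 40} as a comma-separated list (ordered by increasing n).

[q^3] φ(1)=1,φ(3)=2 ⇒ 3
n=12: 1·12 2·6 3·4 4·3 6·2 12·1  φ→[1+1+2+2+2+4]=12
[q^31] φ(31)=30,φ(1)=1 ⇒ 31
n=32: 1·32 2·16 4·8 8·4 16·2 32·1  φ→[1+1+2+4+8+16]=32
[q^40] φ(1)=1,φ(2)=1,φ(4)=2,φ(5)=4,φ(8)=4,φ(10)=4,φ(20)=8,φ(40)=16 ⇒ 40

3, 12, 31, 32, 40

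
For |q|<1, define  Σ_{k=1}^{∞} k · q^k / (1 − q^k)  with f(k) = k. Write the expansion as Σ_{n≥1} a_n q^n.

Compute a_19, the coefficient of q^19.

a_19 = 20

[q^19] f(1)=1,f(19)=19 ⇒ 20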